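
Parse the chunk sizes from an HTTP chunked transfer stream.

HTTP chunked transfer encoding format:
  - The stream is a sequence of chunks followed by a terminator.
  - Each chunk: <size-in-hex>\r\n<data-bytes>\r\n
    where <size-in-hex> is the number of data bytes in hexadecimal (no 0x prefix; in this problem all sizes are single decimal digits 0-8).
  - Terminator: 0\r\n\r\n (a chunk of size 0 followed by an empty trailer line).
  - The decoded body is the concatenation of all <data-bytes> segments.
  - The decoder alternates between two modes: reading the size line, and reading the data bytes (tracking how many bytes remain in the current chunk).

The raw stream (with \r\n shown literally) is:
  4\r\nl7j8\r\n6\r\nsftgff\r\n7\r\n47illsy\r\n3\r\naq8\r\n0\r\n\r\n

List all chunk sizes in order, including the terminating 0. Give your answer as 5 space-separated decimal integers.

Answer: 4 6 7 3 0

Derivation:
Chunk 1: stream[0..1]='4' size=0x4=4, data at stream[3..7]='l7j8' -> body[0..4], body so far='l7j8'
Chunk 2: stream[9..10]='6' size=0x6=6, data at stream[12..18]='sftgff' -> body[4..10], body so far='l7j8sftgff'
Chunk 3: stream[20..21]='7' size=0x7=7, data at stream[23..30]='47illsy' -> body[10..17], body so far='l7j8sftgff47illsy'
Chunk 4: stream[32..33]='3' size=0x3=3, data at stream[35..38]='aq8' -> body[17..20], body so far='l7j8sftgff47illsyaq8'
Chunk 5: stream[40..41]='0' size=0 (terminator). Final body='l7j8sftgff47illsyaq8' (20 bytes)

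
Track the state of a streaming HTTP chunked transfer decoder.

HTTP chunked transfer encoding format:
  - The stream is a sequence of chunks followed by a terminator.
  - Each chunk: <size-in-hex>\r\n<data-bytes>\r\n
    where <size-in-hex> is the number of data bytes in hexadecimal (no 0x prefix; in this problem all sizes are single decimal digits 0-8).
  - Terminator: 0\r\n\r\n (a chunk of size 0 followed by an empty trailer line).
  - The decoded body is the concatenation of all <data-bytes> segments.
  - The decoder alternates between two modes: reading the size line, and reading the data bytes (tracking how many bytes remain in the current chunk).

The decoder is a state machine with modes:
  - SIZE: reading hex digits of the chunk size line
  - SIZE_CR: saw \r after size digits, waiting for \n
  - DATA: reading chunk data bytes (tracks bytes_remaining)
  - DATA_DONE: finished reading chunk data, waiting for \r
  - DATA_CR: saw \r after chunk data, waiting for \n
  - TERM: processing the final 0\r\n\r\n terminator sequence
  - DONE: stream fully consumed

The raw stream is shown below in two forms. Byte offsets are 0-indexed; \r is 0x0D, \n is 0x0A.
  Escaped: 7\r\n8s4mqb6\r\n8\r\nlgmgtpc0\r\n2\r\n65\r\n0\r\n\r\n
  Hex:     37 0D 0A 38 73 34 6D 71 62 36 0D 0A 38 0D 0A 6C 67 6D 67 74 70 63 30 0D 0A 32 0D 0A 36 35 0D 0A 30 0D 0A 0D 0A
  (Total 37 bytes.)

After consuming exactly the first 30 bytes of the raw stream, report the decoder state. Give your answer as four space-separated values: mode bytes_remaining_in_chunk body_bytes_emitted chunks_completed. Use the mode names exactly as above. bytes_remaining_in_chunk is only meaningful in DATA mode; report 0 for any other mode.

Answer: DATA_DONE 0 17 2

Derivation:
Byte 0 = '7': mode=SIZE remaining=0 emitted=0 chunks_done=0
Byte 1 = 0x0D: mode=SIZE_CR remaining=0 emitted=0 chunks_done=0
Byte 2 = 0x0A: mode=DATA remaining=7 emitted=0 chunks_done=0
Byte 3 = '8': mode=DATA remaining=6 emitted=1 chunks_done=0
Byte 4 = 's': mode=DATA remaining=5 emitted=2 chunks_done=0
Byte 5 = '4': mode=DATA remaining=4 emitted=3 chunks_done=0
Byte 6 = 'm': mode=DATA remaining=3 emitted=4 chunks_done=0
Byte 7 = 'q': mode=DATA remaining=2 emitted=5 chunks_done=0
Byte 8 = 'b': mode=DATA remaining=1 emitted=6 chunks_done=0
Byte 9 = '6': mode=DATA_DONE remaining=0 emitted=7 chunks_done=0
Byte 10 = 0x0D: mode=DATA_CR remaining=0 emitted=7 chunks_done=0
Byte 11 = 0x0A: mode=SIZE remaining=0 emitted=7 chunks_done=1
Byte 12 = '8': mode=SIZE remaining=0 emitted=7 chunks_done=1
Byte 13 = 0x0D: mode=SIZE_CR remaining=0 emitted=7 chunks_done=1
Byte 14 = 0x0A: mode=DATA remaining=8 emitted=7 chunks_done=1
Byte 15 = 'l': mode=DATA remaining=7 emitted=8 chunks_done=1
Byte 16 = 'g': mode=DATA remaining=6 emitted=9 chunks_done=1
Byte 17 = 'm': mode=DATA remaining=5 emitted=10 chunks_done=1
Byte 18 = 'g': mode=DATA remaining=4 emitted=11 chunks_done=1
Byte 19 = 't': mode=DATA remaining=3 emitted=12 chunks_done=1
Byte 20 = 'p': mode=DATA remaining=2 emitted=13 chunks_done=1
Byte 21 = 'c': mode=DATA remaining=1 emitted=14 chunks_done=1
Byte 22 = '0': mode=DATA_DONE remaining=0 emitted=15 chunks_done=1
Byte 23 = 0x0D: mode=DATA_CR remaining=0 emitted=15 chunks_done=1
Byte 24 = 0x0A: mode=SIZE remaining=0 emitted=15 chunks_done=2
Byte 25 = '2': mode=SIZE remaining=0 emitted=15 chunks_done=2
Byte 26 = 0x0D: mode=SIZE_CR remaining=0 emitted=15 chunks_done=2
Byte 27 = 0x0A: mode=DATA remaining=2 emitted=15 chunks_done=2
Byte 28 = '6': mode=DATA remaining=1 emitted=16 chunks_done=2
Byte 29 = '5': mode=DATA_DONE remaining=0 emitted=17 chunks_done=2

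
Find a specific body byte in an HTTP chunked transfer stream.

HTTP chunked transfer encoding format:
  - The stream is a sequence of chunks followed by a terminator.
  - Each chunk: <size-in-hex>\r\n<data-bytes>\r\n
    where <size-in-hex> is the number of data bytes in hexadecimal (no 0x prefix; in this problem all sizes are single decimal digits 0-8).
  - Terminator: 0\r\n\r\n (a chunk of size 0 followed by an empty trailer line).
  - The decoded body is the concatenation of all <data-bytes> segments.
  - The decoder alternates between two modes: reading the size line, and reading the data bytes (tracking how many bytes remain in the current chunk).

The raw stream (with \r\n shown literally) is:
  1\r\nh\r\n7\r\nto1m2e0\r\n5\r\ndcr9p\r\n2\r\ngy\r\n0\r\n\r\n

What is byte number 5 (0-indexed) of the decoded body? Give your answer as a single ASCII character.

Answer: 2

Derivation:
Chunk 1: stream[0..1]='1' size=0x1=1, data at stream[3..4]='h' -> body[0..1], body so far='h'
Chunk 2: stream[6..7]='7' size=0x7=7, data at stream[9..16]='to1m2e0' -> body[1..8], body so far='hto1m2e0'
Chunk 3: stream[18..19]='5' size=0x5=5, data at stream[21..26]='dcr9p' -> body[8..13], body so far='hto1m2e0dcr9p'
Chunk 4: stream[28..29]='2' size=0x2=2, data at stream[31..33]='gy' -> body[13..15], body so far='hto1m2e0dcr9pgy'
Chunk 5: stream[35..36]='0' size=0 (terminator). Final body='hto1m2e0dcr9pgy' (15 bytes)
Body byte 5 = '2'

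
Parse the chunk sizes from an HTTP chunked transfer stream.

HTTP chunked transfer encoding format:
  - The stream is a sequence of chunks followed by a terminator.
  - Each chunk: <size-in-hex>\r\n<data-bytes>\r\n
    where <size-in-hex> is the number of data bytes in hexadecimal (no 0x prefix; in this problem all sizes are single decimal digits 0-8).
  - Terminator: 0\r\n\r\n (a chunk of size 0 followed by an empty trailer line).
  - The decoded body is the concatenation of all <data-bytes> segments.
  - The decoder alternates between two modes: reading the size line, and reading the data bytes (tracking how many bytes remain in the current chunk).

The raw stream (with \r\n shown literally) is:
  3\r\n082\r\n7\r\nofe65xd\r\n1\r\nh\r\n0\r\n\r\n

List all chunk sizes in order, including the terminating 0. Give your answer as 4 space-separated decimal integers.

Answer: 3 7 1 0

Derivation:
Chunk 1: stream[0..1]='3' size=0x3=3, data at stream[3..6]='082' -> body[0..3], body so far='082'
Chunk 2: stream[8..9]='7' size=0x7=7, data at stream[11..18]='ofe65xd' -> body[3..10], body so far='082ofe65xd'
Chunk 3: stream[20..21]='1' size=0x1=1, data at stream[23..24]='h' -> body[10..11], body so far='082ofe65xdh'
Chunk 4: stream[26..27]='0' size=0 (terminator). Final body='082ofe65xdh' (11 bytes)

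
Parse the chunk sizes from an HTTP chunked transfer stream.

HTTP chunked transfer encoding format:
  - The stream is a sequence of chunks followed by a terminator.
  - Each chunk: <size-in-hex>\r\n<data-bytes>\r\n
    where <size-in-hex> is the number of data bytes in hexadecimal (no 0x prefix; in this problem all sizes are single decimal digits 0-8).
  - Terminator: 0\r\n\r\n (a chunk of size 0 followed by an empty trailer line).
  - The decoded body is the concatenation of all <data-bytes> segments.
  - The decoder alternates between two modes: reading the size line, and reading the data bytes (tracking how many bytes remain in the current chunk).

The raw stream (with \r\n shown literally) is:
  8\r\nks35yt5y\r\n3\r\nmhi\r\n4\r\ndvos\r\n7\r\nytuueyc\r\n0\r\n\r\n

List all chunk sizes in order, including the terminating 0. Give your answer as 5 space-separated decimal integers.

Answer: 8 3 4 7 0

Derivation:
Chunk 1: stream[0..1]='8' size=0x8=8, data at stream[3..11]='ks35yt5y' -> body[0..8], body so far='ks35yt5y'
Chunk 2: stream[13..14]='3' size=0x3=3, data at stream[16..19]='mhi' -> body[8..11], body so far='ks35yt5ymhi'
Chunk 3: stream[21..22]='4' size=0x4=4, data at stream[24..28]='dvos' -> body[11..15], body so far='ks35yt5ymhidvos'
Chunk 4: stream[30..31]='7' size=0x7=7, data at stream[33..40]='ytuueyc' -> body[15..22], body so far='ks35yt5ymhidvosytuueyc'
Chunk 5: stream[42..43]='0' size=0 (terminator). Final body='ks35yt5ymhidvosytuueyc' (22 bytes)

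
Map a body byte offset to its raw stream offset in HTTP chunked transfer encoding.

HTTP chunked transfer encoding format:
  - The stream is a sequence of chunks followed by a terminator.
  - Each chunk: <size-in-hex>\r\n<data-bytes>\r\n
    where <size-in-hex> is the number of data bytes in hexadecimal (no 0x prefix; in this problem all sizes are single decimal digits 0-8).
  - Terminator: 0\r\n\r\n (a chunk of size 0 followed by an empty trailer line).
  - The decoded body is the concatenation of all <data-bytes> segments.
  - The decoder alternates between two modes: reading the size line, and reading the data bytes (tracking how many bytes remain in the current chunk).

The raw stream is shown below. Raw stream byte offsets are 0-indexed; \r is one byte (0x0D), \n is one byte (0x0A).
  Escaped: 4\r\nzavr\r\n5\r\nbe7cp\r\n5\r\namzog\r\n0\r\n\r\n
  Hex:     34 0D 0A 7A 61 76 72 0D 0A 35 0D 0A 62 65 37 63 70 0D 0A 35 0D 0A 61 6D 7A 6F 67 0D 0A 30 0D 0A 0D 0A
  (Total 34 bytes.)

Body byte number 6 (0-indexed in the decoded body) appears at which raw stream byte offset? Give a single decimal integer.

Chunk 1: stream[0..1]='4' size=0x4=4, data at stream[3..7]='zavr' -> body[0..4], body so far='zavr'
Chunk 2: stream[9..10]='5' size=0x5=5, data at stream[12..17]='be7cp' -> body[4..9], body so far='zavrbe7cp'
Chunk 3: stream[19..20]='5' size=0x5=5, data at stream[22..27]='amzog' -> body[9..14], body so far='zavrbe7cpamzog'
Chunk 4: stream[29..30]='0' size=0 (terminator). Final body='zavrbe7cpamzog' (14 bytes)
Body byte 6 at stream offset 14

Answer: 14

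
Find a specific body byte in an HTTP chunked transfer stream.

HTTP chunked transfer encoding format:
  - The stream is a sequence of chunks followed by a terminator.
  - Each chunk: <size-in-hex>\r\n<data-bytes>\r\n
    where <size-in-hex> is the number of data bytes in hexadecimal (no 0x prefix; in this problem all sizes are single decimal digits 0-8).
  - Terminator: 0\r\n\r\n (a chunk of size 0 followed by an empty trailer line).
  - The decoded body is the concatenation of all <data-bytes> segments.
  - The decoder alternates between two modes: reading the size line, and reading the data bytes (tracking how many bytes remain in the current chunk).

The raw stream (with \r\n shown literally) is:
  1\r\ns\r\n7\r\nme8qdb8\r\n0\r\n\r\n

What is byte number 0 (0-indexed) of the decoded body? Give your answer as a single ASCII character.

Chunk 1: stream[0..1]='1' size=0x1=1, data at stream[3..4]='s' -> body[0..1], body so far='s'
Chunk 2: stream[6..7]='7' size=0x7=7, data at stream[9..16]='me8qdb8' -> body[1..8], body so far='sme8qdb8'
Chunk 3: stream[18..19]='0' size=0 (terminator). Final body='sme8qdb8' (8 bytes)
Body byte 0 = 's'

Answer: s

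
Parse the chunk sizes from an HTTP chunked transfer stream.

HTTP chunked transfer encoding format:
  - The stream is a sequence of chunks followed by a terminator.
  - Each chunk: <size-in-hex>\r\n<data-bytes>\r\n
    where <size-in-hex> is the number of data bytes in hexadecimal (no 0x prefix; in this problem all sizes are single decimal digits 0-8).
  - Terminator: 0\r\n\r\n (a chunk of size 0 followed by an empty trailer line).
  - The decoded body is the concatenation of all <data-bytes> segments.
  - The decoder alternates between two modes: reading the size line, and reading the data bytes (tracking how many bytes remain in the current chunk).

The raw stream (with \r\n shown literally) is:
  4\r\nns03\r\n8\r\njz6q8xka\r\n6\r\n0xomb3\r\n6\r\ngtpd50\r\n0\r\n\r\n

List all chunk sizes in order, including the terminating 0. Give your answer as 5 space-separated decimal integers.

Chunk 1: stream[0..1]='4' size=0x4=4, data at stream[3..7]='ns03' -> body[0..4], body so far='ns03'
Chunk 2: stream[9..10]='8' size=0x8=8, data at stream[12..20]='jz6q8xka' -> body[4..12], body so far='ns03jz6q8xka'
Chunk 3: stream[22..23]='6' size=0x6=6, data at stream[25..31]='0xomb3' -> body[12..18], body so far='ns03jz6q8xka0xomb3'
Chunk 4: stream[33..34]='6' size=0x6=6, data at stream[36..42]='gtpd50' -> body[18..24], body so far='ns03jz6q8xka0xomb3gtpd50'
Chunk 5: stream[44..45]='0' size=0 (terminator). Final body='ns03jz6q8xka0xomb3gtpd50' (24 bytes)

Answer: 4 8 6 6 0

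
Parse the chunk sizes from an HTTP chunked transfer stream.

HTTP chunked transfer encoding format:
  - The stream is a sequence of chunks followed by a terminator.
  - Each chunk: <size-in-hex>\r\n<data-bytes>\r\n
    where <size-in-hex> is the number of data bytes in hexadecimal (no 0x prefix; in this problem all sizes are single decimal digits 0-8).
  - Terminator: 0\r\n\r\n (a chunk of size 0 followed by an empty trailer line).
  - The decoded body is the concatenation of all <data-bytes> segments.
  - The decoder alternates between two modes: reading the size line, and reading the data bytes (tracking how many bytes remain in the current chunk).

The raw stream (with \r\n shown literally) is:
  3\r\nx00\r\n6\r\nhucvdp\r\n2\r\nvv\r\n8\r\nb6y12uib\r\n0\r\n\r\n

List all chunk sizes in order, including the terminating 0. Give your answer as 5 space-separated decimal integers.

Chunk 1: stream[0..1]='3' size=0x3=3, data at stream[3..6]='x00' -> body[0..3], body so far='x00'
Chunk 2: stream[8..9]='6' size=0x6=6, data at stream[11..17]='hucvdp' -> body[3..9], body so far='x00hucvdp'
Chunk 3: stream[19..20]='2' size=0x2=2, data at stream[22..24]='vv' -> body[9..11], body so far='x00hucvdpvv'
Chunk 4: stream[26..27]='8' size=0x8=8, data at stream[29..37]='b6y12uib' -> body[11..19], body so far='x00hucvdpvvb6y12uib'
Chunk 5: stream[39..40]='0' size=0 (terminator). Final body='x00hucvdpvvb6y12uib' (19 bytes)

Answer: 3 6 2 8 0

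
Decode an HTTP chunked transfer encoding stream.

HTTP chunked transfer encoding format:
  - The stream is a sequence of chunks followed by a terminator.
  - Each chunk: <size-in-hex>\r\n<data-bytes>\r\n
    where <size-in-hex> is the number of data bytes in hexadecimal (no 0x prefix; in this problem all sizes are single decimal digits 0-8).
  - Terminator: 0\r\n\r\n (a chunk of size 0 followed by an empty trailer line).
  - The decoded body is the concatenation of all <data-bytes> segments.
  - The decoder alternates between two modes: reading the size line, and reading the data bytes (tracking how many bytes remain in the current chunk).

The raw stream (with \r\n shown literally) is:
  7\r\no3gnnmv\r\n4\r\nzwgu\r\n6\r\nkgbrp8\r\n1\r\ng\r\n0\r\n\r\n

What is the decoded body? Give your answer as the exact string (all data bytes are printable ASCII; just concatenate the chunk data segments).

Answer: o3gnnmvzwgukgbrp8g

Derivation:
Chunk 1: stream[0..1]='7' size=0x7=7, data at stream[3..10]='o3gnnmv' -> body[0..7], body so far='o3gnnmv'
Chunk 2: stream[12..13]='4' size=0x4=4, data at stream[15..19]='zwgu' -> body[7..11], body so far='o3gnnmvzwgu'
Chunk 3: stream[21..22]='6' size=0x6=6, data at stream[24..30]='kgbrp8' -> body[11..17], body so far='o3gnnmvzwgukgbrp8'
Chunk 4: stream[32..33]='1' size=0x1=1, data at stream[35..36]='g' -> body[17..18], body so far='o3gnnmvzwgukgbrp8g'
Chunk 5: stream[38..39]='0' size=0 (terminator). Final body='o3gnnmvzwgukgbrp8g' (18 bytes)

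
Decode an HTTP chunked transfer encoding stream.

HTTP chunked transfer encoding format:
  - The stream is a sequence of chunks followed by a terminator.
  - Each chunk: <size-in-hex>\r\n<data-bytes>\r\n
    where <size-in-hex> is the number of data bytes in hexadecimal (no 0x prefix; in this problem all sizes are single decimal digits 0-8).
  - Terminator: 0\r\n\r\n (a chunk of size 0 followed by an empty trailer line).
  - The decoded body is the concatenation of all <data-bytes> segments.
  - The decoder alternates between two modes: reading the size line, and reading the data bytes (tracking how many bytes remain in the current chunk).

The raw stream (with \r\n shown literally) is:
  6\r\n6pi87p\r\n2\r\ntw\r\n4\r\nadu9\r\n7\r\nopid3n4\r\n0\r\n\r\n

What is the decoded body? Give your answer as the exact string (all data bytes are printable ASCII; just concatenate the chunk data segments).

Answer: 6pi87ptwadu9opid3n4

Derivation:
Chunk 1: stream[0..1]='6' size=0x6=6, data at stream[3..9]='6pi87p' -> body[0..6], body so far='6pi87p'
Chunk 2: stream[11..12]='2' size=0x2=2, data at stream[14..16]='tw' -> body[6..8], body so far='6pi87ptw'
Chunk 3: stream[18..19]='4' size=0x4=4, data at stream[21..25]='adu9' -> body[8..12], body so far='6pi87ptwadu9'
Chunk 4: stream[27..28]='7' size=0x7=7, data at stream[30..37]='opid3n4' -> body[12..19], body so far='6pi87ptwadu9opid3n4'
Chunk 5: stream[39..40]='0' size=0 (terminator). Final body='6pi87ptwadu9opid3n4' (19 bytes)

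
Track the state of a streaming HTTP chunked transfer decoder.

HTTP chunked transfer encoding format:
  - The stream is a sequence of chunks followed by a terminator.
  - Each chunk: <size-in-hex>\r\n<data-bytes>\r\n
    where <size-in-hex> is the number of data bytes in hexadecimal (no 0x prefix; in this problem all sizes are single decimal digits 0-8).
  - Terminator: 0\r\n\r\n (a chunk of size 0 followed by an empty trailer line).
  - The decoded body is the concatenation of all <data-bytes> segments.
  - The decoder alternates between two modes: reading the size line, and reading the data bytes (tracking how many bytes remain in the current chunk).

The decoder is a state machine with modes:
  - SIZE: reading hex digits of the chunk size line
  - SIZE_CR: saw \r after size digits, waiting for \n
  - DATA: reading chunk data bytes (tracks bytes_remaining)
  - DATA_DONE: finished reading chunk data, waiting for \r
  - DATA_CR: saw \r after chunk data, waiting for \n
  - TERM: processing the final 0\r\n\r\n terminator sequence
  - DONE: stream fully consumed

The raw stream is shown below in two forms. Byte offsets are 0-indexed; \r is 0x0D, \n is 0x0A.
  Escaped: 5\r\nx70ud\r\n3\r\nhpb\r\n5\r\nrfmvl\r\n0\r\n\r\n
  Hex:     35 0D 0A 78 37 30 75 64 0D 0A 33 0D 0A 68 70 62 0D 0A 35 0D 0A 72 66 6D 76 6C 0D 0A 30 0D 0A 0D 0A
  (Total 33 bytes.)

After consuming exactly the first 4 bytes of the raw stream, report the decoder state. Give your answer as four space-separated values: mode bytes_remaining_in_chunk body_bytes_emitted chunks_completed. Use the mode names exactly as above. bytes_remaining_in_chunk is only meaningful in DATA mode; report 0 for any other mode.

Byte 0 = '5': mode=SIZE remaining=0 emitted=0 chunks_done=0
Byte 1 = 0x0D: mode=SIZE_CR remaining=0 emitted=0 chunks_done=0
Byte 2 = 0x0A: mode=DATA remaining=5 emitted=0 chunks_done=0
Byte 3 = 'x': mode=DATA remaining=4 emitted=1 chunks_done=0

Answer: DATA 4 1 0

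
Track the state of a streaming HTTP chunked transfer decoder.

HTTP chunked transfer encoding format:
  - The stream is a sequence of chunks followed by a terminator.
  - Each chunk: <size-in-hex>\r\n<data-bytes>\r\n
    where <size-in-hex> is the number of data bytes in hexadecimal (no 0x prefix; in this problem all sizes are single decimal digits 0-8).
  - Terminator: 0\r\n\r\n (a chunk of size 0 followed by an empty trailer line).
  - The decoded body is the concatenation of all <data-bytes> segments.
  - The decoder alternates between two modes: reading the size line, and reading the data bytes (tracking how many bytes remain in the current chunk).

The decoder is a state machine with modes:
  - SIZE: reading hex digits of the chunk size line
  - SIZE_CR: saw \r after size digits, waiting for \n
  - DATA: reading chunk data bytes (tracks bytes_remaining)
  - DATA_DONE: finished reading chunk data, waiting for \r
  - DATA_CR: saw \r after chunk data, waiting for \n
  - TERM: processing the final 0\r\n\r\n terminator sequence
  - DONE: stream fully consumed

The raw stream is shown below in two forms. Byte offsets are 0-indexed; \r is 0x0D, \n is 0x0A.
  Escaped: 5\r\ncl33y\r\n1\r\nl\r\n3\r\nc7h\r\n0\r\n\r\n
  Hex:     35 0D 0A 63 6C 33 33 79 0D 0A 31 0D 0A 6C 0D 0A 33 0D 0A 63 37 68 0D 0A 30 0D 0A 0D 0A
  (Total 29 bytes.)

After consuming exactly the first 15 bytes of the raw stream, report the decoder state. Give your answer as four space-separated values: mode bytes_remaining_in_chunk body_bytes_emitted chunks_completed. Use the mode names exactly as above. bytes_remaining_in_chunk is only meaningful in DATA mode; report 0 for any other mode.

Byte 0 = '5': mode=SIZE remaining=0 emitted=0 chunks_done=0
Byte 1 = 0x0D: mode=SIZE_CR remaining=0 emitted=0 chunks_done=0
Byte 2 = 0x0A: mode=DATA remaining=5 emitted=0 chunks_done=0
Byte 3 = 'c': mode=DATA remaining=4 emitted=1 chunks_done=0
Byte 4 = 'l': mode=DATA remaining=3 emitted=2 chunks_done=0
Byte 5 = '3': mode=DATA remaining=2 emitted=3 chunks_done=0
Byte 6 = '3': mode=DATA remaining=1 emitted=4 chunks_done=0
Byte 7 = 'y': mode=DATA_DONE remaining=0 emitted=5 chunks_done=0
Byte 8 = 0x0D: mode=DATA_CR remaining=0 emitted=5 chunks_done=0
Byte 9 = 0x0A: mode=SIZE remaining=0 emitted=5 chunks_done=1
Byte 10 = '1': mode=SIZE remaining=0 emitted=5 chunks_done=1
Byte 11 = 0x0D: mode=SIZE_CR remaining=0 emitted=5 chunks_done=1
Byte 12 = 0x0A: mode=DATA remaining=1 emitted=5 chunks_done=1
Byte 13 = 'l': mode=DATA_DONE remaining=0 emitted=6 chunks_done=1
Byte 14 = 0x0D: mode=DATA_CR remaining=0 emitted=6 chunks_done=1

Answer: DATA_CR 0 6 1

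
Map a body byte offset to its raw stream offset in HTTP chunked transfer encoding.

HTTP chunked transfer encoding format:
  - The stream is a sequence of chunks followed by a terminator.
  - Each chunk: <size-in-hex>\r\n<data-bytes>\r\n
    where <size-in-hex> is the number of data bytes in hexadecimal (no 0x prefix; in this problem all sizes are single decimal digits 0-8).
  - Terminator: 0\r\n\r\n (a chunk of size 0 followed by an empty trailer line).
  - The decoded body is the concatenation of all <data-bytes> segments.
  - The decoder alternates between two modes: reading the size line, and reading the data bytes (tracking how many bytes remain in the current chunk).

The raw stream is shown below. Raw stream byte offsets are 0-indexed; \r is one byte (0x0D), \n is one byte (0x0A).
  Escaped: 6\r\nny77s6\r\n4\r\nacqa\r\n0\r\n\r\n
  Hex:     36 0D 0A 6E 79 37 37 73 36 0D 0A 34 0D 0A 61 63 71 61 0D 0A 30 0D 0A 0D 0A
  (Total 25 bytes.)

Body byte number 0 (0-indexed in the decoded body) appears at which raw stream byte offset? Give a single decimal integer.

Chunk 1: stream[0..1]='6' size=0x6=6, data at stream[3..9]='ny77s6' -> body[0..6], body so far='ny77s6'
Chunk 2: stream[11..12]='4' size=0x4=4, data at stream[14..18]='acqa' -> body[6..10], body so far='ny77s6acqa'
Chunk 3: stream[20..21]='0' size=0 (terminator). Final body='ny77s6acqa' (10 bytes)
Body byte 0 at stream offset 3

Answer: 3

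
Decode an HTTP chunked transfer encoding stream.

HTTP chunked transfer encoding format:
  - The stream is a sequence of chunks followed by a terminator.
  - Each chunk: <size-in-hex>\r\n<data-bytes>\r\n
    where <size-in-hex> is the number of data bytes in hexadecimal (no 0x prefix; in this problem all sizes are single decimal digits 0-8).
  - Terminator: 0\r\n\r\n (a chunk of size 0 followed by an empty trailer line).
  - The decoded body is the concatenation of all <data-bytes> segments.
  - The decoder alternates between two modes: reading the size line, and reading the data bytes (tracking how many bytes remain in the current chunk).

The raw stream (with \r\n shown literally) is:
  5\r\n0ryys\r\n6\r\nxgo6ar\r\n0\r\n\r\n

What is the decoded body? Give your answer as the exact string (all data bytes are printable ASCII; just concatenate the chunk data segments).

Answer: 0ryysxgo6ar

Derivation:
Chunk 1: stream[0..1]='5' size=0x5=5, data at stream[3..8]='0ryys' -> body[0..5], body so far='0ryys'
Chunk 2: stream[10..11]='6' size=0x6=6, data at stream[13..19]='xgo6ar' -> body[5..11], body so far='0ryysxgo6ar'
Chunk 3: stream[21..22]='0' size=0 (terminator). Final body='0ryysxgo6ar' (11 bytes)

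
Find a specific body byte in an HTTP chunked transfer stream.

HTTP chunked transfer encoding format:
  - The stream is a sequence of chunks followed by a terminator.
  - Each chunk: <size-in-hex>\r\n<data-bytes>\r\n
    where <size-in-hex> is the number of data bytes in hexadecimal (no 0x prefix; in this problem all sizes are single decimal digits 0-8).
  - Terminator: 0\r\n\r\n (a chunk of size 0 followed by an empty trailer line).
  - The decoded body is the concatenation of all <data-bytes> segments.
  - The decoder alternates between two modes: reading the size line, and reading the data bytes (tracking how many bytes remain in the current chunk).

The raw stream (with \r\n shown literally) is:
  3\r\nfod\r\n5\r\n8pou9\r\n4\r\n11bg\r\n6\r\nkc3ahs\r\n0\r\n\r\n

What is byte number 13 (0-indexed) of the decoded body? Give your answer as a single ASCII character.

Answer: c

Derivation:
Chunk 1: stream[0..1]='3' size=0x3=3, data at stream[3..6]='fod' -> body[0..3], body so far='fod'
Chunk 2: stream[8..9]='5' size=0x5=5, data at stream[11..16]='8pou9' -> body[3..8], body so far='fod8pou9'
Chunk 3: stream[18..19]='4' size=0x4=4, data at stream[21..25]='11bg' -> body[8..12], body so far='fod8pou911bg'
Chunk 4: stream[27..28]='6' size=0x6=6, data at stream[30..36]='kc3ahs' -> body[12..18], body so far='fod8pou911bgkc3ahs'
Chunk 5: stream[38..39]='0' size=0 (terminator). Final body='fod8pou911bgkc3ahs' (18 bytes)
Body byte 13 = 'c'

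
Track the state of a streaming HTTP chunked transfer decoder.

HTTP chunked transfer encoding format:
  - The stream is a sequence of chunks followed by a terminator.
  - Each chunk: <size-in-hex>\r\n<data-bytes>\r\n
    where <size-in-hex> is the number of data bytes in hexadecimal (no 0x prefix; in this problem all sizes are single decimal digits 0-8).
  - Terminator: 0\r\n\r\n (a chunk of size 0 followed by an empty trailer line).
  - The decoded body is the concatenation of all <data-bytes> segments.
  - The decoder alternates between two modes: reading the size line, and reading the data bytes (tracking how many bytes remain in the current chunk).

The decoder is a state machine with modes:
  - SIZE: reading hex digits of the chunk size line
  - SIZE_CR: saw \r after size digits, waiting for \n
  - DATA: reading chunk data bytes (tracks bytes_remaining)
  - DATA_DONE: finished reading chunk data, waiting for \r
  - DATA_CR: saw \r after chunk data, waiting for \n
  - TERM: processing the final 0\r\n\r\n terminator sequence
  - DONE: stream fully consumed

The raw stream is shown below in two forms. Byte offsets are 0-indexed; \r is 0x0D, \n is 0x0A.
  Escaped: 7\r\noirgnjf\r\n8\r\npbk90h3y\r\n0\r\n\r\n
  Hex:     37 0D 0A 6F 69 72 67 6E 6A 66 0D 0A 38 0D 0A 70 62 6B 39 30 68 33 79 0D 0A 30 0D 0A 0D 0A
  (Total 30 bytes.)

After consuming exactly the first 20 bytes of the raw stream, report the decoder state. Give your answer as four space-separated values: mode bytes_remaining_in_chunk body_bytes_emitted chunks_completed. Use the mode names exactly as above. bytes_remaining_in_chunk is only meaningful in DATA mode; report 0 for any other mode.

Answer: DATA 3 12 1

Derivation:
Byte 0 = '7': mode=SIZE remaining=0 emitted=0 chunks_done=0
Byte 1 = 0x0D: mode=SIZE_CR remaining=0 emitted=0 chunks_done=0
Byte 2 = 0x0A: mode=DATA remaining=7 emitted=0 chunks_done=0
Byte 3 = 'o': mode=DATA remaining=6 emitted=1 chunks_done=0
Byte 4 = 'i': mode=DATA remaining=5 emitted=2 chunks_done=0
Byte 5 = 'r': mode=DATA remaining=4 emitted=3 chunks_done=0
Byte 6 = 'g': mode=DATA remaining=3 emitted=4 chunks_done=0
Byte 7 = 'n': mode=DATA remaining=2 emitted=5 chunks_done=0
Byte 8 = 'j': mode=DATA remaining=1 emitted=6 chunks_done=0
Byte 9 = 'f': mode=DATA_DONE remaining=0 emitted=7 chunks_done=0
Byte 10 = 0x0D: mode=DATA_CR remaining=0 emitted=7 chunks_done=0
Byte 11 = 0x0A: mode=SIZE remaining=0 emitted=7 chunks_done=1
Byte 12 = '8': mode=SIZE remaining=0 emitted=7 chunks_done=1
Byte 13 = 0x0D: mode=SIZE_CR remaining=0 emitted=7 chunks_done=1
Byte 14 = 0x0A: mode=DATA remaining=8 emitted=7 chunks_done=1
Byte 15 = 'p': mode=DATA remaining=7 emitted=8 chunks_done=1
Byte 16 = 'b': mode=DATA remaining=6 emitted=9 chunks_done=1
Byte 17 = 'k': mode=DATA remaining=5 emitted=10 chunks_done=1
Byte 18 = '9': mode=DATA remaining=4 emitted=11 chunks_done=1
Byte 19 = '0': mode=DATA remaining=3 emitted=12 chunks_done=1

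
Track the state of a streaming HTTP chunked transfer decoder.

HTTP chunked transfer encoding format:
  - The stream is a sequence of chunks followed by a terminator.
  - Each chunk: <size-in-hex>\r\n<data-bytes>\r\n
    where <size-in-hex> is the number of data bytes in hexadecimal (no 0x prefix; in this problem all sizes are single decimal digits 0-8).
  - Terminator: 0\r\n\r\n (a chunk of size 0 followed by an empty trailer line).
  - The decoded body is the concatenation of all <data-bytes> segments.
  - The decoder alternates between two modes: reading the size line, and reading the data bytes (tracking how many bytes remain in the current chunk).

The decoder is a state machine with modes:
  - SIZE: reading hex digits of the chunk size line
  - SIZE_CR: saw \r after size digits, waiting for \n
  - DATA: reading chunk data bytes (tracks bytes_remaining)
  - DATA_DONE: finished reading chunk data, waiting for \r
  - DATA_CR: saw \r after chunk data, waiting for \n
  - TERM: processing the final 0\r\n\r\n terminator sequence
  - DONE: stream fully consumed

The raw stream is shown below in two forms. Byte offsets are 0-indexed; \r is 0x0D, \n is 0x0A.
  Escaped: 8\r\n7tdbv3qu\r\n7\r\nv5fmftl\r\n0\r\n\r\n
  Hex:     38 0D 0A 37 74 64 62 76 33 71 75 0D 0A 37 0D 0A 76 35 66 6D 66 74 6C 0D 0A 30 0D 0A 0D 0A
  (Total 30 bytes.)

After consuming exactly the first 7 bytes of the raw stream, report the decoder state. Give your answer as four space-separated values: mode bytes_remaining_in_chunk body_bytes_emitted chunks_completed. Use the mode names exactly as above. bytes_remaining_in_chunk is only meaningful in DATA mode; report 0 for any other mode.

Byte 0 = '8': mode=SIZE remaining=0 emitted=0 chunks_done=0
Byte 1 = 0x0D: mode=SIZE_CR remaining=0 emitted=0 chunks_done=0
Byte 2 = 0x0A: mode=DATA remaining=8 emitted=0 chunks_done=0
Byte 3 = '7': mode=DATA remaining=7 emitted=1 chunks_done=0
Byte 4 = 't': mode=DATA remaining=6 emitted=2 chunks_done=0
Byte 5 = 'd': mode=DATA remaining=5 emitted=3 chunks_done=0
Byte 6 = 'b': mode=DATA remaining=4 emitted=4 chunks_done=0

Answer: DATA 4 4 0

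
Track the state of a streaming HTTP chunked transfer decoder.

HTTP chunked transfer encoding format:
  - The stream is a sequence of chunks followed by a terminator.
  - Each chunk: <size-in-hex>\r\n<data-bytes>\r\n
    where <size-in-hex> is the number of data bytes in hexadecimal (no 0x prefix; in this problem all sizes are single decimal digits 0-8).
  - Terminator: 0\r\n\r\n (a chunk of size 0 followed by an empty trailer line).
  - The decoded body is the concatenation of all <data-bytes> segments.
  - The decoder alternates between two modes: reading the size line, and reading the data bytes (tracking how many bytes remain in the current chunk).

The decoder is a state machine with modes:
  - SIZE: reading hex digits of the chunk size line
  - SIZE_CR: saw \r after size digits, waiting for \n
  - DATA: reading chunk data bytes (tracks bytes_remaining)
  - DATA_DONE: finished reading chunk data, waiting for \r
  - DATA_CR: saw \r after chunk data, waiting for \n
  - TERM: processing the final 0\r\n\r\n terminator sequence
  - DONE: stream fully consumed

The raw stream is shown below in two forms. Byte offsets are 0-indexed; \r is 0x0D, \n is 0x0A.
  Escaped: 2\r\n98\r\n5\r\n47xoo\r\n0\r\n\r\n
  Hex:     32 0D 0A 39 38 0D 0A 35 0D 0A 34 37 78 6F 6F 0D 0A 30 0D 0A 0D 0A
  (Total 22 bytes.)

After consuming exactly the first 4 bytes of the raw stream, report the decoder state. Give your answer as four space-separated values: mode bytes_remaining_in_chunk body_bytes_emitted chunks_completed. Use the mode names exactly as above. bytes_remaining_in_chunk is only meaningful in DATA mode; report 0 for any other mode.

Byte 0 = '2': mode=SIZE remaining=0 emitted=0 chunks_done=0
Byte 1 = 0x0D: mode=SIZE_CR remaining=0 emitted=0 chunks_done=0
Byte 2 = 0x0A: mode=DATA remaining=2 emitted=0 chunks_done=0
Byte 3 = '9': mode=DATA remaining=1 emitted=1 chunks_done=0

Answer: DATA 1 1 0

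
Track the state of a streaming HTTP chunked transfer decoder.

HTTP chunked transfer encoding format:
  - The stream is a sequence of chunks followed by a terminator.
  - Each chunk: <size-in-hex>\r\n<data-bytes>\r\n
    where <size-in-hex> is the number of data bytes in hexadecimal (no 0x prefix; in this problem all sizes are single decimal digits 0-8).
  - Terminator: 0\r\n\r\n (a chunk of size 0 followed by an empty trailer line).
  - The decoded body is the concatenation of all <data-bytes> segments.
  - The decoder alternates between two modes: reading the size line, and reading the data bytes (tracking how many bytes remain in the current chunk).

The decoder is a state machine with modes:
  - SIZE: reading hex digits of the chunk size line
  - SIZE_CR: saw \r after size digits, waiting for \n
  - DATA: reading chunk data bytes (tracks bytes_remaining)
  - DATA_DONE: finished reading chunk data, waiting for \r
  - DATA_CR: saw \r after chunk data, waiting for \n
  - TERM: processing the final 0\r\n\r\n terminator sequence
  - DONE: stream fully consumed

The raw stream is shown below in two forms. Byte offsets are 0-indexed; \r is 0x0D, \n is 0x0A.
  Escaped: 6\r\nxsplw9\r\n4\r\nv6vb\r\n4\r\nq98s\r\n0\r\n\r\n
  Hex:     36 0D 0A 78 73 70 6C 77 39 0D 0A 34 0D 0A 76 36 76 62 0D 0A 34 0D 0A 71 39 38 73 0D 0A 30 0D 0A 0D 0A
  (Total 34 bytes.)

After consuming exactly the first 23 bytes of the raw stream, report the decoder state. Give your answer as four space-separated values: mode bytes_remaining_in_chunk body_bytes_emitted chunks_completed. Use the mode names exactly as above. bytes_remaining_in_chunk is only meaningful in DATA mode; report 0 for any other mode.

Answer: DATA 4 10 2

Derivation:
Byte 0 = '6': mode=SIZE remaining=0 emitted=0 chunks_done=0
Byte 1 = 0x0D: mode=SIZE_CR remaining=0 emitted=0 chunks_done=0
Byte 2 = 0x0A: mode=DATA remaining=6 emitted=0 chunks_done=0
Byte 3 = 'x': mode=DATA remaining=5 emitted=1 chunks_done=0
Byte 4 = 's': mode=DATA remaining=4 emitted=2 chunks_done=0
Byte 5 = 'p': mode=DATA remaining=3 emitted=3 chunks_done=0
Byte 6 = 'l': mode=DATA remaining=2 emitted=4 chunks_done=0
Byte 7 = 'w': mode=DATA remaining=1 emitted=5 chunks_done=0
Byte 8 = '9': mode=DATA_DONE remaining=0 emitted=6 chunks_done=0
Byte 9 = 0x0D: mode=DATA_CR remaining=0 emitted=6 chunks_done=0
Byte 10 = 0x0A: mode=SIZE remaining=0 emitted=6 chunks_done=1
Byte 11 = '4': mode=SIZE remaining=0 emitted=6 chunks_done=1
Byte 12 = 0x0D: mode=SIZE_CR remaining=0 emitted=6 chunks_done=1
Byte 13 = 0x0A: mode=DATA remaining=4 emitted=6 chunks_done=1
Byte 14 = 'v': mode=DATA remaining=3 emitted=7 chunks_done=1
Byte 15 = '6': mode=DATA remaining=2 emitted=8 chunks_done=1
Byte 16 = 'v': mode=DATA remaining=1 emitted=9 chunks_done=1
Byte 17 = 'b': mode=DATA_DONE remaining=0 emitted=10 chunks_done=1
Byte 18 = 0x0D: mode=DATA_CR remaining=0 emitted=10 chunks_done=1
Byte 19 = 0x0A: mode=SIZE remaining=0 emitted=10 chunks_done=2
Byte 20 = '4': mode=SIZE remaining=0 emitted=10 chunks_done=2
Byte 21 = 0x0D: mode=SIZE_CR remaining=0 emitted=10 chunks_done=2
Byte 22 = 0x0A: mode=DATA remaining=4 emitted=10 chunks_done=2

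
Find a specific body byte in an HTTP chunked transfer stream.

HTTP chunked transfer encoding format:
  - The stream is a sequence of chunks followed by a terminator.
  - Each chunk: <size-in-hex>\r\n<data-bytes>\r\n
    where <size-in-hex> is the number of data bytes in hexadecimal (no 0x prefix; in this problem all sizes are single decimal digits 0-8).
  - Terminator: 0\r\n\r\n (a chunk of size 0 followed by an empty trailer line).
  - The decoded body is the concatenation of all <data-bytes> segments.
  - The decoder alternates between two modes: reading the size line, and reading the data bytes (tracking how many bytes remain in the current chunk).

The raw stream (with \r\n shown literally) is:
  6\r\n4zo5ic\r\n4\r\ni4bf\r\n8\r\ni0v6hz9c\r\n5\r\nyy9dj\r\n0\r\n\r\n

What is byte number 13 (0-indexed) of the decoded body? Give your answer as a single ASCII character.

Answer: 6

Derivation:
Chunk 1: stream[0..1]='6' size=0x6=6, data at stream[3..9]='4zo5ic' -> body[0..6], body so far='4zo5ic'
Chunk 2: stream[11..12]='4' size=0x4=4, data at stream[14..18]='i4bf' -> body[6..10], body so far='4zo5ici4bf'
Chunk 3: stream[20..21]='8' size=0x8=8, data at stream[23..31]='i0v6hz9c' -> body[10..18], body so far='4zo5ici4bfi0v6hz9c'
Chunk 4: stream[33..34]='5' size=0x5=5, data at stream[36..41]='yy9dj' -> body[18..23], body so far='4zo5ici4bfi0v6hz9cyy9dj'
Chunk 5: stream[43..44]='0' size=0 (terminator). Final body='4zo5ici4bfi0v6hz9cyy9dj' (23 bytes)
Body byte 13 = '6'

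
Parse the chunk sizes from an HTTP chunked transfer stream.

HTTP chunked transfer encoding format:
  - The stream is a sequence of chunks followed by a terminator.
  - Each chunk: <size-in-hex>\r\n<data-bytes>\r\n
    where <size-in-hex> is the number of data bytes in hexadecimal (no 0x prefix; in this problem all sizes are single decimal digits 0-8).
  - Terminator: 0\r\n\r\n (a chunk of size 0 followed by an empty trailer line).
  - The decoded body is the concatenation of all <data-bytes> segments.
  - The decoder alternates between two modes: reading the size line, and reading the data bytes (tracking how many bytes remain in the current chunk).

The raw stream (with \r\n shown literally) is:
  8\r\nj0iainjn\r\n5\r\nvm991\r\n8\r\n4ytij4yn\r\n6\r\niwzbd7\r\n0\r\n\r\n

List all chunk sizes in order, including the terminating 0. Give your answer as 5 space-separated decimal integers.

Chunk 1: stream[0..1]='8' size=0x8=8, data at stream[3..11]='j0iainjn' -> body[0..8], body so far='j0iainjn'
Chunk 2: stream[13..14]='5' size=0x5=5, data at stream[16..21]='vm991' -> body[8..13], body so far='j0iainjnvm991'
Chunk 3: stream[23..24]='8' size=0x8=8, data at stream[26..34]='4ytij4yn' -> body[13..21], body so far='j0iainjnvm9914ytij4yn'
Chunk 4: stream[36..37]='6' size=0x6=6, data at stream[39..45]='iwzbd7' -> body[21..27], body so far='j0iainjnvm9914ytij4yniwzbd7'
Chunk 5: stream[47..48]='0' size=0 (terminator). Final body='j0iainjnvm9914ytij4yniwzbd7' (27 bytes)

Answer: 8 5 8 6 0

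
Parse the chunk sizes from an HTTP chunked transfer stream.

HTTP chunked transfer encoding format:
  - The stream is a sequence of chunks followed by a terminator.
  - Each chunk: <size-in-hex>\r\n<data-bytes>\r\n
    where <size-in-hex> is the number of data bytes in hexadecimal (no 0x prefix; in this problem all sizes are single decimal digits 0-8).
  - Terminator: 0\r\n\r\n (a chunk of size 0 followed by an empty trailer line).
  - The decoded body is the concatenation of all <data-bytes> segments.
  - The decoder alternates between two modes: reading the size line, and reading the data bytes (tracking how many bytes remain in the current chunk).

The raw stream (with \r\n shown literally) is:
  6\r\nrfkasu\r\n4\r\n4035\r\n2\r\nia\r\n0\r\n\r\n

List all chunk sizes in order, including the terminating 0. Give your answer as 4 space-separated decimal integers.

Answer: 6 4 2 0

Derivation:
Chunk 1: stream[0..1]='6' size=0x6=6, data at stream[3..9]='rfkasu' -> body[0..6], body so far='rfkasu'
Chunk 2: stream[11..12]='4' size=0x4=4, data at stream[14..18]='4035' -> body[6..10], body so far='rfkasu4035'
Chunk 3: stream[20..21]='2' size=0x2=2, data at stream[23..25]='ia' -> body[10..12], body so far='rfkasu4035ia'
Chunk 4: stream[27..28]='0' size=0 (terminator). Final body='rfkasu4035ia' (12 bytes)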